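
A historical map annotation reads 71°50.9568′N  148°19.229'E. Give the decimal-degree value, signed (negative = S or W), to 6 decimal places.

Lat: 71 + 50.9568/60 = 71.8492800
N ⇒ keep positive
λ: 148 + 19.229/60 = 148.3204833
E ⇒ keep positive

71.849280, 148.320483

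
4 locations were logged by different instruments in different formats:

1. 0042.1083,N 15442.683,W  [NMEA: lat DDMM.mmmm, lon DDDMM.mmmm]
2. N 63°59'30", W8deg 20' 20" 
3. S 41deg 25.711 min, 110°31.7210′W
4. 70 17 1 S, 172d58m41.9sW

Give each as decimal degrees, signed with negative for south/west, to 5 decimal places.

Point 1:
  φ: split at 2 digits → 00° and 42.1083′; 0 + 42.1083/60 = 0.701805
  N → positive
  Longitude: split at 3 digits → 154° and 42.683′; 154 + 42.683/60 = 154.711383
  hemisphere W, so the sign is −
Point 2:
  φ: 59′ + 30″ = 59.50000′; 63 + 59.50000/60 = 63.991667
  N → positive
  Lon: 8 + 20/60 + 20/3600 = 8.338889
  W ⇒ negate
Point 3:
  Lat: 25.711′ = 0.428517°; total 41.428517
  S ⇒ negate
  Longitude: 110 + 31.721/60 = 110.528683
  hemisphere W, so the sign is −
Point 4:
  Latitude: 70 + 17/60 + 1/3600 = 70.283611
  S ⇒ negate
  Lon: 172° + 58/60 + 41.9/3600 = 172 + 0.966667 + 0.011639 = 172.978306
  W → negative

1. 0.70181, -154.71138
2. 63.99167, -8.33889
3. -41.42852, -110.52868
4. -70.28361, -172.97831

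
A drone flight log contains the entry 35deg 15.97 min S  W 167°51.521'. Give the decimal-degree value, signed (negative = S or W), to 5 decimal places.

Lat: 15.97′ = 0.266167°; total 35.266167
hemisphere S, so the sign is −
Longitude: 167 + 51.521/60 = 167.858683
W ⇒ negate

-35.26617, -167.85868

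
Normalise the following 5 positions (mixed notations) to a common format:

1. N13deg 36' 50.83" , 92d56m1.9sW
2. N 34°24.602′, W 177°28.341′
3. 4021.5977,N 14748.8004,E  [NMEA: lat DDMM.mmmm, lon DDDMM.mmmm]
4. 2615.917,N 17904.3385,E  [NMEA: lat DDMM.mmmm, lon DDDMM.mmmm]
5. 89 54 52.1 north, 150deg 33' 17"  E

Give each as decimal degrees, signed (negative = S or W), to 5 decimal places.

Point 1:
  φ: 13 + 36/60 + 50.83/3600 = 13.614119
  N ⇒ keep positive
  Longitude: 92 + 56/60 + 1.9/3600 = 92.933861
  hemisphere W, so the sign is −
Point 2:
  φ: 24.602′ = 0.410033°; total 34.410033
  N ⇒ keep positive
  Longitude: 28.341′ = 0.472350°; total 177.472350
  W → negative
Point 3:
  Lat: split at 2 digits → 40° and 21.5977′; 40 + 21.5977/60 = 40.359962
  N ⇒ keep positive
  λ: split at 3 digits → 147° and 48.8004′; 147 + 48.8004/60 = 147.813340
  E ⇒ keep positive
Point 4:
  Latitude: split at 2 digits → 26° and 15.917′; 26 + 15.917/60 = 26.265283
  N → positive
  Lon: degrees = first 3 digits = 179, minutes = 4.3385; 179 + 4.3385/60 = 179.072308
  E → positive
Point 5:
  Lat: 89 + 54/60 + 52.1/3600 = 89.914472
  N → positive
  Longitude: 150° + 33/60 + 17/3600 = 150 + 0.550000 + 0.004722 = 150.554722
  E → positive

1. 13.61412, -92.93386
2. 34.41003, -177.47235
3. 40.35996, 147.81334
4. 26.26528, 179.07231
5. 89.91447, 150.55472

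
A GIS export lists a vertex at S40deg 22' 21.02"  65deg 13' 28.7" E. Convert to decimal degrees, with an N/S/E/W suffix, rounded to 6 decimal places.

40.372506° S, 65.224639° E

Lat: 22′ + 21.02″ = 22.35033′; 40 + 22.35033/60 = 40.3725056
Lon: 65 + 13/60 + 28.7/3600 = 65.2246389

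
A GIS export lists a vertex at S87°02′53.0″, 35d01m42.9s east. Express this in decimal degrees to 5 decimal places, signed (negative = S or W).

-87.04806, 35.02858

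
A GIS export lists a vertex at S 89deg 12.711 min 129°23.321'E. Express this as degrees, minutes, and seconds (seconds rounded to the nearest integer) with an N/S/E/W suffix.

Lat: 12.71100′ → 12′ and 0.71100 × 60 = 42.66″
Lon: fractional minutes 0.32100 × 60 = 19.26″

89°12′43″ S, 129°23′19″ E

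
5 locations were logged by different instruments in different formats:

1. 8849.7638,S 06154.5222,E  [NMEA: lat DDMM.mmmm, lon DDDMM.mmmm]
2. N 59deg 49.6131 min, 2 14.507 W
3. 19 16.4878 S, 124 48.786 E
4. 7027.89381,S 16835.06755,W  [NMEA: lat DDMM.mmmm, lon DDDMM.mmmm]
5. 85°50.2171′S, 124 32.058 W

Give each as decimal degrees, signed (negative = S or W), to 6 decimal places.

1. -88.829397, 61.908703
2. 59.826885, -2.241783
3. -19.274797, 124.813100
4. -70.464897, -168.584459
5. -85.836952, -124.534300

Point 1:
  Lat: degrees = first 2 digits = 88, minutes = 49.7638; 88 + 49.7638/60 = 88.8293967
  hemisphere S, so the sign is −
  Lon: split at 3 digits → 061° and 54.5222′; 61 + 54.5222/60 = 61.9087033
  E → positive
Point 2:
  Latitude: 49.6131′ = 0.826885°; total 59.8268850
  N → positive
  λ: 2 + 14.507/60 = 2.2417833
  hemisphere W, so the sign is −
Point 3:
  Latitude: 19 + 16.4878/60 = 19.2747967
  hemisphere S, so the sign is −
  Lon: 48.786′ = 0.813100°; total 124.8131000
  E ⇒ keep positive
Point 4:
  Latitude: degrees = first 2 digits = 70, minutes = 27.89381; 70 + 27.89381/60 = 70.4648968
  S → negative
  Longitude: split at 3 digits → 168° and 35.06755′; 168 + 35.06755/60 = 168.5844592
  W ⇒ negate
Point 5:
  Lat: 50.2171′ = 0.836952°; total 85.8369517
  hemisphere S, so the sign is −
  λ: 124 + 32.058/60 = 124.5343000
  hemisphere W, so the sign is −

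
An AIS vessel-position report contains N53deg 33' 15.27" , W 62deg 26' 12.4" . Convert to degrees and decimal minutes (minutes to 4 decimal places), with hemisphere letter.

53° 33.2545′ N, 62° 26.2067′ W

φ: 33 + 15.27/60 = 33.254500′
Longitude: seconds/60 = 0.20667; minutes = 26 + 0.20667 = 26.206667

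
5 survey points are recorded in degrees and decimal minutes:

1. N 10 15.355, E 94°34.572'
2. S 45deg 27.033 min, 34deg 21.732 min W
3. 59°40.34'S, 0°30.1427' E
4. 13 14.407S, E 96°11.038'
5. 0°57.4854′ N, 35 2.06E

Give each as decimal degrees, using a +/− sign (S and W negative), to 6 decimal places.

Point 1:
  Latitude: 15.355′ = 0.255917°; total 10.2559167
  N → positive
  λ: 94 + 34.572/60 = 94.5762000
  E ⇒ keep positive
Point 2:
  φ: 27.033′ = 0.450550°; total 45.4505500
  S → negative
  Longitude: 21.732′ = 0.362200°; total 34.3622000
  W ⇒ negate
Point 3:
  φ: 40.34′ = 0.672333°; total 59.6723333
  hemisphere S, so the sign is −
  Longitude: 30.1427′ = 0.502378°; total 0.5023783
  E → positive
Point 4:
  Lat: 13 + 14.407/60 = 13.2401167
  hemisphere S, so the sign is −
  Lon: 96 + 11.038/60 = 96.1839667
  E ⇒ keep positive
Point 5:
  φ: 0 + 57.4854/60 = 0.9580900
  N ⇒ keep positive
  Lon: 35 + 2.06/60 = 35.0343333
  E → positive

1. 10.255917, 94.576200
2. -45.450550, -34.362200
3. -59.672333, 0.502378
4. -13.240117, 96.183967
5. 0.958090, 35.034333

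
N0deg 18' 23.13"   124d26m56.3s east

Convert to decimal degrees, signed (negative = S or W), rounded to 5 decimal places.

φ: 0 + 18/60 + 23.13/3600 = 0.306425
N → positive
Lon: 26′ + 56.3″ = 26.93833′; 124 + 26.93833/60 = 124.448972
E → positive

0.30643, 124.44897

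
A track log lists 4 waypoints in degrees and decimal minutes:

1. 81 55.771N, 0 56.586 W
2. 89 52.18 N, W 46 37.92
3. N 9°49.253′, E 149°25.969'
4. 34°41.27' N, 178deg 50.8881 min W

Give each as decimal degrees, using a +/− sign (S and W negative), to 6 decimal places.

1. 81.929517, -0.943100
2. 89.869667, -46.632000
3. 9.820883, 149.432817
4. 34.687833, -178.848135

Point 1:
  Lat: 81 + 55.771/60 = 81.9295167
  N → positive
  Longitude: 0 + 56.586/60 = 0.9431000
  W → negative
Point 2:
  Latitude: 89 + 52.18/60 = 89.8696667
  N → positive
  λ: 37.92′ = 0.632000°; total 46.6320000
  W ⇒ negate
Point 3:
  Lat: 49.253′ = 0.820883°; total 9.8208833
  N ⇒ keep positive
  Longitude: 149 + 25.969/60 = 149.4328167
  E → positive
Point 4:
  Latitude: 41.27′ = 0.687833°; total 34.6878333
  N ⇒ keep positive
  Longitude: 50.8881′ = 0.848135°; total 178.8481350
  W → negative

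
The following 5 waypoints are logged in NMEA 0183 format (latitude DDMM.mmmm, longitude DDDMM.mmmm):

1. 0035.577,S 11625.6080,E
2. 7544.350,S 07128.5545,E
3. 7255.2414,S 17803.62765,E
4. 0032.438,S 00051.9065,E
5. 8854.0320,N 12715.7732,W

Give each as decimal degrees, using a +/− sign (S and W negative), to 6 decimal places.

1. -0.592950, 116.426800
2. -75.739167, 71.475908
3. -72.920690, 178.060461
4. -0.540633, 0.865108
5. 88.900533, -127.262887

Point 1:
  φ: degrees = first 2 digits = 0, minutes = 35.577; 0 + 35.577/60 = 0.5929500
  S ⇒ negate
  Longitude: degrees = first 3 digits = 116, minutes = 25.608; 116 + 25.608/60 = 116.4268000
  E ⇒ keep positive
Point 2:
  φ: split at 2 digits → 75° and 44.35′; 75 + 44.35/60 = 75.7391667
  hemisphere S, so the sign is −
  Lon: degrees = first 3 digits = 71, minutes = 28.5545; 71 + 28.5545/60 = 71.4759083
  E → positive
Point 3:
  Lat: split at 2 digits → 72° and 55.2414′; 72 + 55.2414/60 = 72.9206900
  S ⇒ negate
  Lon: split at 3 digits → 178° and 3.62765′; 178 + 3.62765/60 = 178.0604608
  E → positive
Point 4:
  φ: split at 2 digits → 00° and 32.438′; 0 + 32.438/60 = 0.5406333
  S ⇒ negate
  λ: degrees = first 3 digits = 0, minutes = 51.9065; 0 + 51.9065/60 = 0.8651083
  E → positive
Point 5:
  Lat: degrees = first 2 digits = 88, minutes = 54.032; 88 + 54.032/60 = 88.9005333
  N → positive
  Longitude: degrees = first 3 digits = 127, minutes = 15.7732; 127 + 15.7732/60 = 127.2628867
  hemisphere W, so the sign is −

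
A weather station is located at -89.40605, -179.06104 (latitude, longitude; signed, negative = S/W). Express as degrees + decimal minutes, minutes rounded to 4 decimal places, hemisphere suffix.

89° 24.3630′ S, 179° 3.6624′ W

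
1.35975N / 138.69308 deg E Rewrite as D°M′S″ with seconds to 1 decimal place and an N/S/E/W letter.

1°21′35.1″ N, 138°41′35.1″ E

Latitude: 0.359750° → 21.58500′; 0.58500 × 60 = 35.100″
Lon: whole degrees 138; 41.58480′ → 41′ and 35.088″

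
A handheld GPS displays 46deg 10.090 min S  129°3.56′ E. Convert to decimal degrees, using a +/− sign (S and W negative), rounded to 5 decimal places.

Latitude: 10.09′ = 0.168167°; total 46.168167
S ⇒ negate
Longitude: 129 + 3.56/60 = 129.059333
E → positive

-46.16817, 129.05933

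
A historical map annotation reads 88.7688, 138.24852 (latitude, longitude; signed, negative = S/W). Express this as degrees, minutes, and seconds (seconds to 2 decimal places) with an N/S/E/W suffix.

88°46′7.68″ N, 138°14′54.67″ E

φ: whole degrees 88; 46.12800′ → 46′ and 7.6800″
Longitude: 0.248520° → 14.91120′; 0.91120 × 60 = 54.6720″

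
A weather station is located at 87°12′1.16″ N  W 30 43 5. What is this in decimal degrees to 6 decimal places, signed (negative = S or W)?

87.200322, -30.718056

Latitude: 12′ + 1.16″ = 12.01933′; 87 + 12.01933/60 = 87.2003222
N → positive
λ: 43′ + 5″ = 43.08333′; 30 + 43.08333/60 = 30.7180556
W → negative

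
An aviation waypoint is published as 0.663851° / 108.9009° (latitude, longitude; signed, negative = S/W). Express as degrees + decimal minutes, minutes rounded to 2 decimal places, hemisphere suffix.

0° 39.83′ N, 108° 54.05′ E

φ: fractional part 0.663851 → 39.8311 minutes
λ: fractional part 0.900900 → 54.0540 minutes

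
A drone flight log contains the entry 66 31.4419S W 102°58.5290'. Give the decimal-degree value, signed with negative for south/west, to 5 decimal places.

Lat: 31.4419′ = 0.524032°; total 66.524032
S ⇒ negate
Longitude: 58.529′ = 0.975483°; total 102.975483
hemisphere W, so the sign is −

-66.52403, -102.97548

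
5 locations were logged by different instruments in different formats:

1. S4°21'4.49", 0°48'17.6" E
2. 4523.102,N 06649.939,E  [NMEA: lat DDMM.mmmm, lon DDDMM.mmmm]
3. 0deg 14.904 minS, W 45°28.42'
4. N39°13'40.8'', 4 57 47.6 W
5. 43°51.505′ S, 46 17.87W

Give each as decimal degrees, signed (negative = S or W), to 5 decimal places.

Point 1:
  φ: 4° + 21/60 + 4.49/3600 = 4 + 0.350000 + 0.001247 = 4.351247
  S → negative
  Lon: 0° + 48/60 + 17.6/3600 = 0 + 0.800000 + 0.004889 = 0.804889
  E → positive
Point 2:
  Lat: degrees = first 2 digits = 45, minutes = 23.102; 45 + 23.102/60 = 45.385033
  N → positive
  λ: degrees = first 3 digits = 66, minutes = 49.939; 66 + 49.939/60 = 66.832317
  E → positive
Point 3:
  Lat: 0 + 14.904/60 = 0.248400
  hemisphere S, so the sign is −
  Longitude: 45 + 28.42/60 = 45.473667
  W ⇒ negate
Point 4:
  Lat: 13′ + 40.8″ = 13.68000′; 39 + 13.68000/60 = 39.228000
  N → positive
  λ: 4 + 57/60 + 47.6/3600 = 4.963222
  W ⇒ negate
Point 5:
  Lat: 51.505′ = 0.858417°; total 43.858417
  S → negative
  λ: 46 + 17.87/60 = 46.297833
  W → negative

1. -4.35125, 0.80489
2. 45.38503, 66.83232
3. -0.24840, -45.47367
4. 39.22800, -4.96322
5. -43.85842, -46.29783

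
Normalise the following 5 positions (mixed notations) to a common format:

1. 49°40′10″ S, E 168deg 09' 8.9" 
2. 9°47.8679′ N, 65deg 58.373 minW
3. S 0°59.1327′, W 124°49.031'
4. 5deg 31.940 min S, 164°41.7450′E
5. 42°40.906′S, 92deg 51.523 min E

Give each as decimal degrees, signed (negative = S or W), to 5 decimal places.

1. -49.66944, 168.15247
2. 9.79780, -65.97288
3. -0.98555, -124.81718
4. -5.53233, 164.69575
5. -42.68177, 92.85872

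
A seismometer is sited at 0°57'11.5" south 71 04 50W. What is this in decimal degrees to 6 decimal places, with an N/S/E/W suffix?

Latitude: 57′ + 11.5″ = 57.19167′; 0 + 57.19167/60 = 0.9531944
Longitude: 71 + 4/60 + 50/3600 = 71.0805556

0.953194° S, 71.080556° W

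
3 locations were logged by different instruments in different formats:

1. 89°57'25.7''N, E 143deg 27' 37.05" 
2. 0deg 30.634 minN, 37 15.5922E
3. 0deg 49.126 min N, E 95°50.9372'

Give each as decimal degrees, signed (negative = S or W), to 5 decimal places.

Point 1:
  φ: 89 + 57/60 + 25.7/3600 = 89.957139
  N → positive
  Lon: 143° + 27/60 + 37.05/3600 = 143 + 0.450000 + 0.010292 = 143.460292
  E → positive
Point 2:
  Lat: 0 + 30.634/60 = 0.510567
  N → positive
  Longitude: 15.5922′ = 0.259870°; total 37.259870
  E ⇒ keep positive
Point 3:
  Lat: 0 + 49.126/60 = 0.818767
  N ⇒ keep positive
  λ: 50.9372′ = 0.848953°; total 95.848953
  E → positive

1. 89.95714, 143.46029
2. 0.51057, 37.25987
3. 0.81877, 95.84895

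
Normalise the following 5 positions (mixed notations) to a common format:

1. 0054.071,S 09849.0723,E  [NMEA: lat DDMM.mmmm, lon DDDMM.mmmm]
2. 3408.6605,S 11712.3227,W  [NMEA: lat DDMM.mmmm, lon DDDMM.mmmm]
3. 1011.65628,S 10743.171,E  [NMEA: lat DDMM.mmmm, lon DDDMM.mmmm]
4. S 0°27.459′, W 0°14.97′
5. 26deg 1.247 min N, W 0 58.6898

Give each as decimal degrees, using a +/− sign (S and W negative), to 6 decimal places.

1. -0.901183, 98.817872
2. -34.144342, -117.205378
3. -10.194271, 107.719517
4. -0.457650, -0.249500
5. 26.020783, -0.978163

Point 1:
  Latitude: degrees = first 2 digits = 0, minutes = 54.071; 0 + 54.071/60 = 0.9011833
  S ⇒ negate
  Longitude: split at 3 digits → 098° and 49.0723′; 98 + 49.0723/60 = 98.8178717
  E ⇒ keep positive
Point 2:
  φ: split at 2 digits → 34° and 8.6605′; 34 + 8.6605/60 = 34.1443417
  S ⇒ negate
  λ: degrees = first 3 digits = 117, minutes = 12.3227; 117 + 12.3227/60 = 117.2053783
  W ⇒ negate
Point 3:
  Lat: degrees = first 2 digits = 10, minutes = 11.65628; 10 + 11.65628/60 = 10.1942713
  S → negative
  Longitude: split at 3 digits → 107° and 43.171′; 107 + 43.171/60 = 107.7195167
  E → positive
Point 4:
  Lat: 27.459′ = 0.457650°; total 0.4576500
  hemisphere S, so the sign is −
  Lon: 14.97′ = 0.249500°; total 0.2495000
  W → negative
Point 5:
  φ: 1.247′ = 0.020783°; total 26.0207833
  N → positive
  Longitude: 58.6898′ = 0.978163°; total 0.9781633
  W → negative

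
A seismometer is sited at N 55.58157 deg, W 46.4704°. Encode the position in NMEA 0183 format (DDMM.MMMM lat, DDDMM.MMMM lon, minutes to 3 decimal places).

φ: 55° + 0.581570 × 60 = 55° 34.89420′
Lon: 46° + 0.470400 × 60 = 46° 28.22400′

5534.894,N / 04628.224,W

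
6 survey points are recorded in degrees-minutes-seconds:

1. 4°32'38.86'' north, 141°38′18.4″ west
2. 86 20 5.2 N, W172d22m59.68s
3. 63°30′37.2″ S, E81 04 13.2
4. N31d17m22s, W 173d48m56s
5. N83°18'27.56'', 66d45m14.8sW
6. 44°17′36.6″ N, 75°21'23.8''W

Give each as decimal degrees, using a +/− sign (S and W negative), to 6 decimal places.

Point 1:
  Lat: 4 + 32/60 + 38.86/3600 = 4.5441278
  N ⇒ keep positive
  Lon: 141 + 38/60 + 18.4/3600 = 141.6384444
  hemisphere W, so the sign is −
Point 2:
  Latitude: 86 + 20/60 + 5.2/3600 = 86.3347778
  N ⇒ keep positive
  Lon: 22′ + 59.68″ = 22.99467′; 172 + 22.99467/60 = 172.3832444
  hemisphere W, so the sign is −
Point 3:
  Lat: 63° + 30/60 + 37.2/3600 = 63 + 0.500000 + 0.010333 = 63.5103333
  S ⇒ negate
  Longitude: 81° + 4/60 + 13.2/3600 = 81 + 0.066667 + 0.003667 = 81.0703333
  E ⇒ keep positive
Point 4:
  Latitude: 31 + 17/60 + 22/3600 = 31.2894444
  N ⇒ keep positive
  λ: 48′ + 56″ = 48.93333′; 173 + 48.93333/60 = 173.8155556
  W ⇒ negate
Point 5:
  Lat: 18′ + 27.56″ = 18.45933′; 83 + 18.45933/60 = 83.3076556
  N → positive
  Longitude: 45′ + 14.8″ = 45.24667′; 66 + 45.24667/60 = 66.7541111
  hemisphere W, so the sign is −
Point 6:
  Lat: 44° + 17/60 + 36.6/3600 = 44 + 0.283333 + 0.010167 = 44.2935000
  N ⇒ keep positive
  Lon: 21′ + 23.8″ = 21.39667′; 75 + 21.39667/60 = 75.3566111
  hemisphere W, so the sign is −

1. 4.544128, -141.638444
2. 86.334778, -172.383244
3. -63.510333, 81.070333
4. 31.289444, -173.815556
5. 83.307656, -66.754111
6. 44.293500, -75.356611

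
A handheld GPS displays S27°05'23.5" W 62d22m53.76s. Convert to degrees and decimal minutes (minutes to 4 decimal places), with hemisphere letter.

27° 5.3917′ S, 62° 22.8960′ W

Lat: seconds/60 = 0.39167; minutes = 5 + 0.39167 = 5.391667
Longitude: seconds/60 = 0.89600; minutes = 22 + 0.89600 = 22.896000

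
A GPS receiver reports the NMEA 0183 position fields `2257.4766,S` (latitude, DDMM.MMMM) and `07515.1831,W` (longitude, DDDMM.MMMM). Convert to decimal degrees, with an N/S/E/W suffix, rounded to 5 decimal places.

Lat: split at 2 digits → 22° and 57.4766′; 22 + 57.4766/60 = 22.957943
Lon: split at 3 digits → 075° and 15.1831′; 75 + 15.1831/60 = 75.253052

22.95794° S, 75.25305° W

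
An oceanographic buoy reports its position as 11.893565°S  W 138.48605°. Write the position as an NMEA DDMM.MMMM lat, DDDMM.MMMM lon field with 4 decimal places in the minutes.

1153.6139,S / 13829.1630,W

Lat: 11° + 0.893565 × 60 = 11° 53.613900′
Lon: fractional part 0.486050 → 29.163000 minutes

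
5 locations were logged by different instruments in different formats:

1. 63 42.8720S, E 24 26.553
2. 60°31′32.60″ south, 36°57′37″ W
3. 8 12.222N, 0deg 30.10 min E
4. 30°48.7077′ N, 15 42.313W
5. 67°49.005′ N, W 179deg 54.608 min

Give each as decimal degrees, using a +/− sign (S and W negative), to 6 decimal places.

1. -63.714533, 24.442550
2. -60.525722, -36.960278
3. 8.203700, 0.501667
4. 30.811795, -15.705217
5. 67.816750, -179.910133

Point 1:
  φ: 63 + 42.872/60 = 63.7145333
  S → negative
  Longitude: 26.553′ = 0.442550°; total 24.4425500
  E ⇒ keep positive
Point 2:
  Lat: 31′ + 32.6″ = 31.54333′; 60 + 31.54333/60 = 60.5257222
  hemisphere S, so the sign is −
  Longitude: 57′ + 37″ = 57.61667′; 36 + 57.61667/60 = 36.9602778
  hemisphere W, so the sign is −
Point 3:
  Latitude: 8 + 12.222/60 = 8.2037000
  N ⇒ keep positive
  Lon: 30.1′ = 0.501667°; total 0.5016667
  E ⇒ keep positive
Point 4:
  Latitude: 30 + 48.7077/60 = 30.8117950
  N ⇒ keep positive
  Lon: 15 + 42.313/60 = 15.7052167
  hemisphere W, so the sign is −
Point 5:
  φ: 67 + 49.005/60 = 67.8167500
  N ⇒ keep positive
  Longitude: 179 + 54.608/60 = 179.9101333
  W → negative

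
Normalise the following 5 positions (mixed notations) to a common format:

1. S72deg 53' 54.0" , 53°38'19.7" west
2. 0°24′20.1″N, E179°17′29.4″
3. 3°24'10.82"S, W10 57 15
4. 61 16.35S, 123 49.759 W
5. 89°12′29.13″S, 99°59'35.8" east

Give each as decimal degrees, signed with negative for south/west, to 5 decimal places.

1. -72.89833, -53.63881
2. 0.40558, 179.29150
3. -3.40301, -10.95417
4. -61.27250, -123.82932
5. -89.20809, 99.99328

Point 1:
  Latitude: 72 + 53/60 + 54/3600 = 72.898333
  S → negative
  Longitude: 53 + 38/60 + 19.7/3600 = 53.638806
  W → negative
Point 2:
  Latitude: 24′ + 20.1″ = 24.33500′; 0 + 24.33500/60 = 0.405583
  N → positive
  λ: 179 + 17/60 + 29.4/3600 = 179.291500
  E ⇒ keep positive
Point 3:
  φ: 3° + 24/60 + 10.82/3600 = 3 + 0.400000 + 0.003006 = 3.403006
  S → negative
  Longitude: 57′ + 15″ = 57.25000′; 10 + 57.25000/60 = 10.954167
  W → negative
Point 4:
  φ: 61 + 16.35/60 = 61.272500
  hemisphere S, so the sign is −
  Longitude: 123 + 49.759/60 = 123.829317
  W ⇒ negate
Point 5:
  φ: 12′ + 29.13″ = 12.48550′; 89 + 12.48550/60 = 89.208092
  S → negative
  Lon: 99° + 59/60 + 35.8/3600 = 99 + 0.983333 + 0.009944 = 99.993278
  E ⇒ keep positive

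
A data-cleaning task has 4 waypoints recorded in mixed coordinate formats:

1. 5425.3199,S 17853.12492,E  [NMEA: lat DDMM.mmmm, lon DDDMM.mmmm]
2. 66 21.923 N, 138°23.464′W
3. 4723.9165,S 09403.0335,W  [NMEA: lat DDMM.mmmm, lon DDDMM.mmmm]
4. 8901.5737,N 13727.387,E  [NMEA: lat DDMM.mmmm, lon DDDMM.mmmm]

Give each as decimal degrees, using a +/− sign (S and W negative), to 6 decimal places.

Point 1:
  φ: split at 2 digits → 54° and 25.3199′; 54 + 25.3199/60 = 54.4219983
  S → negative
  Lon: degrees = first 3 digits = 178, minutes = 53.12492; 178 + 53.12492/60 = 178.8854153
  E ⇒ keep positive
Point 2:
  φ: 66 + 21.923/60 = 66.3653833
  N → positive
  Longitude: 23.464′ = 0.391067°; total 138.3910667
  W ⇒ negate
Point 3:
  φ: split at 2 digits → 47° and 23.9165′; 47 + 23.9165/60 = 47.3986083
  S ⇒ negate
  Longitude: split at 3 digits → 094° and 3.0335′; 94 + 3.0335/60 = 94.0505583
  W → negative
Point 4:
  Lat: split at 2 digits → 89° and 1.5737′; 89 + 1.5737/60 = 89.0262283
  N ⇒ keep positive
  Longitude: split at 3 digits → 137° and 27.387′; 137 + 27.387/60 = 137.4564500
  E → positive

1. -54.421998, 178.885415
2. 66.365383, -138.391067
3. -47.398608, -94.050558
4. 89.026228, 137.456450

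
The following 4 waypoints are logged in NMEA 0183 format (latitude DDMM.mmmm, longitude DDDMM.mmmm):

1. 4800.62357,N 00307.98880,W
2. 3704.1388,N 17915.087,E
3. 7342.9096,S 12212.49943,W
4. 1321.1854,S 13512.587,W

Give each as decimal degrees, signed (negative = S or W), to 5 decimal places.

Point 1:
  Lat: degrees = first 2 digits = 48, minutes = 0.62357; 48 + 0.62357/60 = 48.010393
  N → positive
  Longitude: degrees = first 3 digits = 3, minutes = 7.9888; 3 + 7.9888/60 = 3.133147
  W → negative
Point 2:
  Latitude: degrees = first 2 digits = 37, minutes = 4.1388; 37 + 4.1388/60 = 37.068980
  N → positive
  λ: degrees = first 3 digits = 179, minutes = 15.087; 179 + 15.087/60 = 179.251450
  E → positive
Point 3:
  Lat: degrees = first 2 digits = 73, minutes = 42.9096; 73 + 42.9096/60 = 73.715160
  S ⇒ negate
  Longitude: degrees = first 3 digits = 122, minutes = 12.49943; 122 + 12.49943/60 = 122.208324
  W → negative
Point 4:
  Latitude: split at 2 digits → 13° and 21.1854′; 13 + 21.1854/60 = 13.353090
  hemisphere S, so the sign is −
  λ: split at 3 digits → 135° and 12.587′; 135 + 12.587/60 = 135.209783
  W ⇒ negate

1. 48.01039, -3.13315
2. 37.06898, 179.25145
3. -73.71516, -122.20832
4. -13.35309, -135.20978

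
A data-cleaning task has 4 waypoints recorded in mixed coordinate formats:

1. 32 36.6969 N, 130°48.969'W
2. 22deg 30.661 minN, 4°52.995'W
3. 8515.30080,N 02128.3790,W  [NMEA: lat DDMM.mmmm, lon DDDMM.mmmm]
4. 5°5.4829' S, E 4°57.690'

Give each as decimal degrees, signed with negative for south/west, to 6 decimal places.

1. 32.611615, -130.816150
2. 22.511017, -4.883250
3. 85.255013, -21.472983
4. -5.091382, 4.961500

Point 1:
  Lat: 32 + 36.6969/60 = 32.6116150
  N → positive
  λ: 48.969′ = 0.816150°; total 130.8161500
  hemisphere W, so the sign is −
Point 2:
  Lat: 22 + 30.661/60 = 22.5110167
  N → positive
  Longitude: 52.995′ = 0.883250°; total 4.8832500
  W ⇒ negate
Point 3:
  φ: split at 2 digits → 85° and 15.3008′; 85 + 15.3008/60 = 85.2550133
  N ⇒ keep positive
  Longitude: split at 3 digits → 021° and 28.379′; 21 + 28.379/60 = 21.4729833
  W ⇒ negate
Point 4:
  Latitude: 5.4829′ = 0.091382°; total 5.0913817
  hemisphere S, so the sign is −
  Longitude: 57.69′ = 0.961500°; total 4.9615000
  E → positive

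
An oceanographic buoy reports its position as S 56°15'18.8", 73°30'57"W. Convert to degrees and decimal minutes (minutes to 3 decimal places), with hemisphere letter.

Latitude: seconds/60 = 0.31333; minutes = 15 + 0.31333 = 15.31333
λ: 30 + 57/60 = 30.95000′

56° 15.313′ S, 73° 30.950′ W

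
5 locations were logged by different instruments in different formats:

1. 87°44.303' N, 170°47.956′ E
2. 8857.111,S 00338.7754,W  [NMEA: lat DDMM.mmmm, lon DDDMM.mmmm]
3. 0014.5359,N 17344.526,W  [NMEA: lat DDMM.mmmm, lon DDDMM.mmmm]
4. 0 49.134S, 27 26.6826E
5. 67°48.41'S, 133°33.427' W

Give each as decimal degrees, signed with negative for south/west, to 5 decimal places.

Point 1:
  Lat: 87 + 44.303/60 = 87.738383
  N ⇒ keep positive
  Lon: 170 + 47.956/60 = 170.799267
  E ⇒ keep positive
Point 2:
  φ: degrees = first 2 digits = 88, minutes = 57.111; 88 + 57.111/60 = 88.951850
  S → negative
  Longitude: degrees = first 3 digits = 3, minutes = 38.7754; 3 + 38.7754/60 = 3.646257
  W ⇒ negate
Point 3:
  Lat: split at 2 digits → 00° and 14.5359′; 0 + 14.5359/60 = 0.242265
  N ⇒ keep positive
  Lon: degrees = first 3 digits = 173, minutes = 44.526; 173 + 44.526/60 = 173.742100
  hemisphere W, so the sign is −
Point 4:
  φ: 0 + 49.134/60 = 0.818900
  hemisphere S, so the sign is −
  Longitude: 27 + 26.6826/60 = 27.444710
  E → positive
Point 5:
  Lat: 67 + 48.41/60 = 67.806833
  hemisphere S, so the sign is −
  λ: 133 + 33.427/60 = 133.557117
  hemisphere W, so the sign is −

1. 87.73838, 170.79927
2. -88.95185, -3.64626
3. 0.24227, -173.74210
4. -0.81890, 27.44471
5. -67.80683, -133.55712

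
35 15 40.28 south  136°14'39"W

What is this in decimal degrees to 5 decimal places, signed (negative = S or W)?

Latitude: 35° + 15/60 + 40.28/3600 = 35 + 0.250000 + 0.011189 = 35.261189
S ⇒ negate
Lon: 14′ + 39″ = 14.65000′; 136 + 14.65000/60 = 136.244167
W → negative

-35.26119, -136.24417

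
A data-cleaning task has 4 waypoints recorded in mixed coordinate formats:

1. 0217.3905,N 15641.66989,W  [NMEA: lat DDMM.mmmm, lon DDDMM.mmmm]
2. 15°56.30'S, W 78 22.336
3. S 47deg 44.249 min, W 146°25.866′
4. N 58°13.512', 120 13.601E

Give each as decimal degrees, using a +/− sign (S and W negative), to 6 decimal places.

1. 2.289842, -156.694498
2. -15.938333, -78.372267
3. -47.737483, -146.431100
4. 58.225200, 120.226683

Point 1:
  Lat: degrees = first 2 digits = 2, minutes = 17.3905; 2 + 17.3905/60 = 2.2898417
  N → positive
  λ: split at 3 digits → 156° and 41.66989′; 156 + 41.66989/60 = 156.6944982
  hemisphere W, so the sign is −
Point 2:
  Lat: 15 + 56.3/60 = 15.9383333
  hemisphere S, so the sign is −
  λ: 22.336′ = 0.372267°; total 78.3722667
  W ⇒ negate
Point 3:
  φ: 47 + 44.249/60 = 47.7374833
  S ⇒ negate
  Lon: 146 + 25.866/60 = 146.4311000
  hemisphere W, so the sign is −
Point 4:
  Latitude: 58 + 13.512/60 = 58.2252000
  N ⇒ keep positive
  Longitude: 120 + 13.601/60 = 120.2266833
  E → positive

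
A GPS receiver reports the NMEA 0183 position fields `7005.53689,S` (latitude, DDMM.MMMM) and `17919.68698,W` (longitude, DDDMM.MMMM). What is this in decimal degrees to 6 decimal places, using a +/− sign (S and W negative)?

-70.092282, -179.328116

Latitude: split at 2 digits → 70° and 5.53689′; 70 + 5.53689/60 = 70.0922815
hemisphere S, so the sign is −
λ: split at 3 digits → 179° and 19.68698′; 179 + 19.68698/60 = 179.3281163
W ⇒ negate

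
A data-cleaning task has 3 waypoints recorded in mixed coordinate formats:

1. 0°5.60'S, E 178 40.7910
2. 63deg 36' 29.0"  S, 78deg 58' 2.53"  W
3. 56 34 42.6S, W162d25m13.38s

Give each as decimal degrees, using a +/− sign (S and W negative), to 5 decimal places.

1. -0.09333, 178.67985
2. -63.60806, -78.96737
3. -56.57850, -162.42038

Point 1:
  φ: 0 + 5.6/60 = 0.093333
  S ⇒ negate
  Lon: 178 + 40.791/60 = 178.679850
  E ⇒ keep positive
Point 2:
  Lat: 63 + 36/60 + 29/3600 = 63.608056
  S → negative
  Lon: 78° + 58/60 + 2.53/3600 = 78 + 0.966667 + 0.000703 = 78.967369
  hemisphere W, so the sign is −
Point 3:
  φ: 56° + 34/60 + 42.6/3600 = 56 + 0.566667 + 0.011833 = 56.578500
  hemisphere S, so the sign is −
  Longitude: 25′ + 13.38″ = 25.22300′; 162 + 25.22300/60 = 162.420383
  hemisphere W, so the sign is −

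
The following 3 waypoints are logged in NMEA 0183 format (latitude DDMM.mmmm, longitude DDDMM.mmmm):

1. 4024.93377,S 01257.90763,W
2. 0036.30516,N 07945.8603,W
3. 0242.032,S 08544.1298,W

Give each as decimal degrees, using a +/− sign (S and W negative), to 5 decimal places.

1. -40.41556, -12.96513
2. 0.60509, -79.76434
3. -2.70053, -85.73550

Point 1:
  Latitude: split at 2 digits → 40° and 24.93377′; 40 + 24.93377/60 = 40.415563
  S → negative
  Lon: degrees = first 3 digits = 12, minutes = 57.90763; 12 + 57.90763/60 = 12.965127
  W → negative
Point 2:
  φ: split at 2 digits → 00° and 36.30516′; 0 + 36.30516/60 = 0.605086
  N → positive
  Lon: split at 3 digits → 079° and 45.8603′; 79 + 45.8603/60 = 79.764338
  W ⇒ negate
Point 3:
  φ: degrees = first 2 digits = 2, minutes = 42.032; 2 + 42.032/60 = 2.700533
  S ⇒ negate
  λ: degrees = first 3 digits = 85, minutes = 44.1298; 85 + 44.1298/60 = 85.735497
  W ⇒ negate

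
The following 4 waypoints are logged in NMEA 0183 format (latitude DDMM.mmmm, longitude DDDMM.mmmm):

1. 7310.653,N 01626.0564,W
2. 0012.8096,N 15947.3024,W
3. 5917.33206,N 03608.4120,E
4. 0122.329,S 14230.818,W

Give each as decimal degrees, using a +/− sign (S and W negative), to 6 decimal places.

1. 73.177550, -16.434273
2. 0.213493, -159.788373
3. 59.288868, 36.140200
4. -1.372150, -142.513633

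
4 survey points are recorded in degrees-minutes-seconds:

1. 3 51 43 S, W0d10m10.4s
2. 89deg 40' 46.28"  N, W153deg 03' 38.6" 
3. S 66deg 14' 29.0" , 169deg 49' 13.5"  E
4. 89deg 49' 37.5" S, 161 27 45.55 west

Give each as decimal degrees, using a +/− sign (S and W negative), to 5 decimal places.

Point 1:
  φ: 51′ + 43″ = 51.71667′; 3 + 51.71667/60 = 3.861944
  S → negative
  Lon: 0 + 10/60 + 10.4/3600 = 0.169556
  W ⇒ negate
Point 2:
  φ: 89° + 40/60 + 46.28/3600 = 89 + 0.666667 + 0.012856 = 89.679522
  N ⇒ keep positive
  λ: 153 + 3/60 + 38.6/3600 = 153.060722
  W → negative
Point 3:
  φ: 66 + 14/60 + 29/3600 = 66.241389
  S → negative
  Lon: 49′ + 13.5″ = 49.22500′; 169 + 49.22500/60 = 169.820417
  E → positive
Point 4:
  Latitude: 89° + 49/60 + 37.5/3600 = 89 + 0.816667 + 0.010417 = 89.827083
  S → negative
  λ: 161° + 27/60 + 45.55/3600 = 161 + 0.450000 + 0.012653 = 161.462653
  W ⇒ negate

1. -3.86194, -0.16956
2. 89.67952, -153.06072
3. -66.24139, 169.82042
4. -89.82708, -161.46265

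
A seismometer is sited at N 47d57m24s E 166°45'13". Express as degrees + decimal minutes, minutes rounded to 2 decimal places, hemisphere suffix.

Lat: 57 + 24/60 = 57.4000′
Lon: 45 + 13/60 = 45.2167′

47° 57.40′ N, 166° 45.22′ E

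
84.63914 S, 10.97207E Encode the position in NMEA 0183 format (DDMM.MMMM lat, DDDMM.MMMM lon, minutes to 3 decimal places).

8438.348,S / 01058.324,E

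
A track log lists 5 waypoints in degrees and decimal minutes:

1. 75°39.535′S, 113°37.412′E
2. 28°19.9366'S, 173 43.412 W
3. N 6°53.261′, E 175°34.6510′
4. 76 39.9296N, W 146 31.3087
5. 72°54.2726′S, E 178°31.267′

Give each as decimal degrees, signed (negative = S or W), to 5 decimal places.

1. -75.65892, 113.62353
2. -28.33228, -173.72353
3. 6.88768, 175.57752
4. 76.66549, -146.52181
5. -72.90454, 178.52112

Point 1:
  Lat: 75 + 39.535/60 = 75.658917
  S ⇒ negate
  Longitude: 37.412′ = 0.623533°; total 113.623533
  E ⇒ keep positive
Point 2:
  φ: 19.9366′ = 0.332277°; total 28.332277
  S → negative
  Lon: 173 + 43.412/60 = 173.723533
  hemisphere W, so the sign is −
Point 3:
  Lat: 53.261′ = 0.887683°; total 6.887683
  N ⇒ keep positive
  λ: 34.651′ = 0.577517°; total 175.577517
  E → positive
Point 4:
  Lat: 39.9296′ = 0.665493°; total 76.665493
  N → positive
  λ: 31.3087′ = 0.521812°; total 146.521812
  hemisphere W, so the sign is −
Point 5:
  Latitude: 54.2726′ = 0.904543°; total 72.904543
  S → negative
  Longitude: 178 + 31.267/60 = 178.521117
  E ⇒ keep positive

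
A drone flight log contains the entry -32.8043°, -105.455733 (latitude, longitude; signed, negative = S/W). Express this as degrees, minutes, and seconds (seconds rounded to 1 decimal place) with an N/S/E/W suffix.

Latitude is negative → S; |value| = 32.804300
Latitude: whole degrees 32; 48.25800′ → 48′ and 15.480″
Longitude is negative → W; |value| = 105.455733
Lon: whole degrees 105; 27.34398′ → 27′ and 20.639″

32°48′15.5″ S, 105°27′20.6″ W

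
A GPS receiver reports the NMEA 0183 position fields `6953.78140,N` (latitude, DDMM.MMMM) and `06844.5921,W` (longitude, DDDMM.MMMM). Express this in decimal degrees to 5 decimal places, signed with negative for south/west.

69.89636, -68.74320

φ: split at 2 digits → 69° and 53.7814′; 69 + 53.7814/60 = 69.896357
N ⇒ keep positive
λ: split at 3 digits → 068° and 44.5921′; 68 + 44.5921/60 = 68.743202
W → negative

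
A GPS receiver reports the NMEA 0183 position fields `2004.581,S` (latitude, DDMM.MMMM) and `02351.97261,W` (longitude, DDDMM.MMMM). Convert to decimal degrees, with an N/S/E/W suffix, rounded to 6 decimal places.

Latitude: split at 2 digits → 20° and 4.581′; 20 + 4.581/60 = 20.0763500
λ: degrees = first 3 digits = 23, minutes = 51.97261; 23 + 51.97261/60 = 23.8662102

20.076350° S, 23.866210° W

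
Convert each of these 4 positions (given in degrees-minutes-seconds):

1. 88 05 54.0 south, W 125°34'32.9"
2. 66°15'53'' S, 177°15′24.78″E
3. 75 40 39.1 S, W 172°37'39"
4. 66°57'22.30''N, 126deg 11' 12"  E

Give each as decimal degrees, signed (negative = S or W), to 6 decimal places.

Point 1:
  Latitude: 88° + 5/60 + 54/3600 = 88 + 0.083333 + 0.015000 = 88.0983333
  S → negative
  λ: 125 + 34/60 + 32.9/3600 = 125.5758056
  W ⇒ negate
Point 2:
  φ: 66° + 15/60 + 53/3600 = 66 + 0.250000 + 0.014722 = 66.2647222
  S ⇒ negate
  λ: 177 + 15/60 + 24.78/3600 = 177.2568833
  E → positive
Point 3:
  Lat: 75° + 40/60 + 39.1/3600 = 75 + 0.666667 + 0.010861 = 75.6775278
  hemisphere S, so the sign is −
  Longitude: 37′ + 39″ = 37.65000′; 172 + 37.65000/60 = 172.6275000
  W → negative
Point 4:
  Latitude: 57′ + 22.3″ = 57.37167′; 66 + 57.37167/60 = 66.9561944
  N → positive
  Longitude: 11′ + 12″ = 11.20000′; 126 + 11.20000/60 = 126.1866667
  E ⇒ keep positive

1. -88.098333, -125.575806
2. -66.264722, 177.256883
3. -75.677528, -172.627500
4. 66.956194, 126.186667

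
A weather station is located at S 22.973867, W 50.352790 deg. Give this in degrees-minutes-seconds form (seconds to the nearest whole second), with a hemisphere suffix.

Latitude: 0.973867 × 60 = 58.43202′ → 58′, remainder × 60 = 25.92″
λ: 0.352790 × 60 = 21.16740′ → 21′, remainder × 60 = 10.04″

22°58′26″ S, 50°21′10″ W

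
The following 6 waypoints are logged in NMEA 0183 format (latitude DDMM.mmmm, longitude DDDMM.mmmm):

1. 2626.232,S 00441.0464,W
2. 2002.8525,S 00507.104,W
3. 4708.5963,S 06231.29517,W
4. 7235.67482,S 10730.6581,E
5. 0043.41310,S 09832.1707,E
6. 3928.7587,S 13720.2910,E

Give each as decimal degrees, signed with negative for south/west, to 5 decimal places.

1. -26.43720, -4.68411
2. -20.04754, -5.11840
3. -47.14327, -62.52159
4. -72.59458, 107.51097
5. -0.72355, 98.53618
6. -39.47931, 137.33818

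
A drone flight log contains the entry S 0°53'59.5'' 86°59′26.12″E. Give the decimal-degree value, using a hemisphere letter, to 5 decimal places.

Lat: 0° + 53/60 + 59.5/3600 = 0 + 0.883333 + 0.016528 = 0.899861
Longitude: 86° + 59/60 + 26.12/3600 = 86 + 0.983333 + 0.007256 = 86.990589

0.89986° S, 86.99059° E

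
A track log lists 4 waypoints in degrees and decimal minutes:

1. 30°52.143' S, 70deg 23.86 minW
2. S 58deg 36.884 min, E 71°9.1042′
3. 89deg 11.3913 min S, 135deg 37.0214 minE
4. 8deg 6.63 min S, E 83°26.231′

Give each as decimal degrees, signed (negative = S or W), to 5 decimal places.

1. -30.86905, -70.39767
2. -58.61473, 71.15174
3. -89.18986, 135.61702
4. -8.11050, 83.43718

Point 1:
  Lat: 30 + 52.143/60 = 30.869050
  S ⇒ negate
  Longitude: 23.86′ = 0.397667°; total 70.397667
  W ⇒ negate
Point 2:
  Latitude: 36.884′ = 0.614733°; total 58.614733
  hemisphere S, so the sign is −
  λ: 71 + 9.1042/60 = 71.151737
  E → positive
Point 3:
  Lat: 89 + 11.3913/60 = 89.189855
  S → negative
  Lon: 37.0214′ = 0.617023°; total 135.617023
  E ⇒ keep positive
Point 4:
  Lat: 8 + 6.63/60 = 8.110500
  S → negative
  Lon: 26.231′ = 0.437183°; total 83.437183
  E ⇒ keep positive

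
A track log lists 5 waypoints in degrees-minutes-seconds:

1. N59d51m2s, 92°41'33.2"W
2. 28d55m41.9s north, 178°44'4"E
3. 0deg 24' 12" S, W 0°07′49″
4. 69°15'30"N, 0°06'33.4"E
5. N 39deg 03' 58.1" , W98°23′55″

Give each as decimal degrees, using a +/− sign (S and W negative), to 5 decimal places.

1. 59.85056, -92.69256
2. 28.92831, 178.73444
3. -0.40333, -0.13028
4. 69.25833, 0.10928
5. 39.06614, -98.39861

Point 1:
  Latitude: 51′ + 2″ = 51.03333′; 59 + 51.03333/60 = 59.850556
  N → positive
  λ: 92 + 41/60 + 33.2/3600 = 92.692556
  hemisphere W, so the sign is −
Point 2:
  φ: 55′ + 41.9″ = 55.69833′; 28 + 55.69833/60 = 28.928306
  N ⇒ keep positive
  λ: 178° + 44/60 + 4/3600 = 178 + 0.733333 + 0.001111 = 178.734444
  E → positive
Point 3:
  φ: 0° + 24/60 + 12/3600 = 0 + 0.400000 + 0.003333 = 0.403333
  hemisphere S, so the sign is −
  Lon: 7′ + 49″ = 7.81667′; 0 + 7.81667/60 = 0.130278
  W → negative
Point 4:
  Lat: 69 + 15/60 + 30/3600 = 69.258333
  N → positive
  Longitude: 0 + 6/60 + 33.4/3600 = 0.109278
  E → positive
Point 5:
  Lat: 39 + 3/60 + 58.1/3600 = 39.066139
  N → positive
  Lon: 98 + 23/60 + 55/3600 = 98.398611
  W ⇒ negate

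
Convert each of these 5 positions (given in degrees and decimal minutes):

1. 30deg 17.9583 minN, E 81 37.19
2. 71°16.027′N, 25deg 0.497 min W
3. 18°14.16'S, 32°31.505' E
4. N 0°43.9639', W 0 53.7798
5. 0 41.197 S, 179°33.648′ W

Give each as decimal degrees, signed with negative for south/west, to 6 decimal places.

Point 1:
  φ: 17.9583′ = 0.299305°; total 30.2993050
  N ⇒ keep positive
  Longitude: 81 + 37.19/60 = 81.6198333
  E → positive
Point 2:
  Latitude: 71 + 16.027/60 = 71.2671167
  N ⇒ keep positive
  Longitude: 25 + 0.497/60 = 25.0082833
  W ⇒ negate
Point 3:
  φ: 18 + 14.16/60 = 18.2360000
  S ⇒ negate
  λ: 32 + 31.505/60 = 32.5250833
  E → positive
Point 4:
  Lat: 0 + 43.9639/60 = 0.7327317
  N → positive
  Lon: 0 + 53.7798/60 = 0.8963300
  W → negative
Point 5:
  Lat: 0 + 41.197/60 = 0.6866167
  S ⇒ negate
  Longitude: 33.648′ = 0.560800°; total 179.5608000
  W ⇒ negate

1. 30.299305, 81.619833
2. 71.267117, -25.008283
3. -18.236000, 32.525083
4. 0.732732, -0.896330
5. -0.686617, -179.560800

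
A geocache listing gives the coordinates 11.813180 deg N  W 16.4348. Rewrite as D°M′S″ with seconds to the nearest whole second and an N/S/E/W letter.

11°48′47″ N, 16°26′5″ W

φ: 0.813180° → 48.79080′; 0.79080 × 60 = 47.45″
λ: 0.434800° → 26.08800′; 0.08800 × 60 = 5.28″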